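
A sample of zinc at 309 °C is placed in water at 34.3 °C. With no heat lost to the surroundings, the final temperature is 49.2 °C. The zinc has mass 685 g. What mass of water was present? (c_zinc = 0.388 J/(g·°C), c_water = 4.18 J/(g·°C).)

m ≈ 1110 g

Taking heat into each body as positive, Σ m c ΔT = 0:
685×0.388×(49.2 − 309) + m×4.18×(49.2 − 34.3) = 0
62.28 m = 69050
m = 69050/62.28 ≈ 1109 g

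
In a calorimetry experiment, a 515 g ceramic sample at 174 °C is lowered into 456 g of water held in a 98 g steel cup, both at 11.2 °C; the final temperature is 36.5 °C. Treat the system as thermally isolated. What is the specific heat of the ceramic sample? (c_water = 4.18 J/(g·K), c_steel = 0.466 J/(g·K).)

c ≈ 0.697 J/(g·K)

Energy conservation, ΣQ = 0:
515·c·(36.5 − 174) + 456·4.18·(36.5 − 11.2) + 98·0.466·(36.5 − 11.2) = 0
-70812 c = -49379
c = -49379/-70812 ≈ 0.6973 J/(g·K)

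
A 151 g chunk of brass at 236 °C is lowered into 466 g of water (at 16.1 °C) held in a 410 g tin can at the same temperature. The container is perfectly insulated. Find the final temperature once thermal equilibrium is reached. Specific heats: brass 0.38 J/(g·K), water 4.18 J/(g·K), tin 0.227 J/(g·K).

T_f ≈ 22.1 °C

Energy conservation, ΣQ = 0:
151·0.38·(T − 236) + 466·4.18·(T − 16.1) + 410·0.227·(T − 16.1) = 0
57.38(T − 236) + 1947.9(T − 16.1) + 93.07(T − 16.1) = 0
2098.3 T = 46401
T = 46401/2098.3 ≈ 22.11 °C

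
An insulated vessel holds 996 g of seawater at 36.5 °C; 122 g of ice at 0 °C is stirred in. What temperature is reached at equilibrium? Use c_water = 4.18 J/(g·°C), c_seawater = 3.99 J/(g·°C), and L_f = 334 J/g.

Energy conservation, ΣQ = 0:
melt ice: 122·334 = 40748
  warm the meltwater: 509.96 T
  seawater cools: 996·3.99·(T − 36.5) = 3974(T − 36.5)
4484 T = 145052 − 40748 = 104304
T ≈ 23.26 °C (positive, so assuming full melt was valid).

T_f ≈ 23.3 °C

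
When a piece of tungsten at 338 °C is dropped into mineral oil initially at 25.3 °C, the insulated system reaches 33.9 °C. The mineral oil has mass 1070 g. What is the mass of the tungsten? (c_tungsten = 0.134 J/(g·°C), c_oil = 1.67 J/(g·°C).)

m ≈ 377 g

|Q_tungsten| = |Q_oil|:
m×0.134×(338 − 33.9) = 1070×1.67×(33.9 − 25.3)
40.75 m = 15367  ⇒  m ≈ 377.1 g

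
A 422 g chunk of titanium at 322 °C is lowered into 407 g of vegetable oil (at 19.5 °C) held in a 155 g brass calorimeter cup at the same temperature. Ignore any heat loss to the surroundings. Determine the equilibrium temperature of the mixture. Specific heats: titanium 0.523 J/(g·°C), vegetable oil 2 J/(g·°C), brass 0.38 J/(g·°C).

T_f ≈ 80.5 °C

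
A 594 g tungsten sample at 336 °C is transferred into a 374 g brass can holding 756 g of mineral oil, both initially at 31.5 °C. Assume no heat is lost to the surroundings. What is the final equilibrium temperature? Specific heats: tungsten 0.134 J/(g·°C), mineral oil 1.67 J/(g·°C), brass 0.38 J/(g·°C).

Heat gained plus heat lost sum to zero:
594×0.134×(T − 336) + 756×1.67×(T − 31.5) + 374×0.38×(T − 31.5) = 0
79.6(T − 336) + 1262.5(T − 31.5) + 142.12(T − 31.5) = 0
1484.2 T = 70990
T ≈ 47.83 °C

T_f ≈ 47.8 °C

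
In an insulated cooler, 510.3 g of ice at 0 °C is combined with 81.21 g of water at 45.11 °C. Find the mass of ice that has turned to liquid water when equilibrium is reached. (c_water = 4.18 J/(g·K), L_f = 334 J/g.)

m_melted ≈ 45.8 g

Water can give up m c ΔT = 81.21·4.18·45.11 = 15313 J before reaching 0 °C.
To melt every bit of ice: 510.3·334 = 170440 J.
That's not enough to melt it all — equilibrium is at 0 °C with ice remaining.
Mass melted = 15313/334 ≈ 45.85 g.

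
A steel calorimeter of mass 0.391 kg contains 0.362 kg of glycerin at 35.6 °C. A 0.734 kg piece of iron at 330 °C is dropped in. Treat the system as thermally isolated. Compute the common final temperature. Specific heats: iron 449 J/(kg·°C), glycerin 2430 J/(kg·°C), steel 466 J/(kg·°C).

Conservation of energy gives ΣQ = 0:
0.734×449×(T − 330) + 0.362×2430×(T − 35.6) + 0.391×466×(T − 35.6) = 0
329.57(T − 330) + 879.66(T − 35.6) + 182.21(T − 35.6) = 0
1391.4 T = 146559
T ≈ 105.33 °C

T_f ≈ 105.3 °C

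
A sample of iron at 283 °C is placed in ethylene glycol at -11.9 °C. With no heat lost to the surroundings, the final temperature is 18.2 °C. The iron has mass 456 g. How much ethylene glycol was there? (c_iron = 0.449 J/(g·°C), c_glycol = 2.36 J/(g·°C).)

Setting the total heat transfer to zero:
456·0.449·(18.2 − 283) + m·2.36·(18.2 − (-11.9)) = 0
71.04 m = 54216
m = 54216/71.04 ≈ 763.2 g

m ≈ 763 g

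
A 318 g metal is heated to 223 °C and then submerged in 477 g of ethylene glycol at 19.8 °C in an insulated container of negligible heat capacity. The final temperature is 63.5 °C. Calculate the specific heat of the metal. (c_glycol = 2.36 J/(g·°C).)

c ≈ 0.97 J/(g·°C)

Let T be the final temperature. ΣQ_i = 0:
318×c×(63.5 − 223) + 477×2.36×(63.5 − 19.8) = 0
-50721 c = -49194
c = -49194/-50721 ≈ 0.9699 J/(g·°C)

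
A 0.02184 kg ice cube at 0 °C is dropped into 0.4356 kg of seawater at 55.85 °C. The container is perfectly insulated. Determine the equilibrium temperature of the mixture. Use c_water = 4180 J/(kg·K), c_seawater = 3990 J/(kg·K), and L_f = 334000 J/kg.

Let T be the final temperature. ΣQ_i = 0:
latent heat to melt: 0.02184×334000 = 7294.6; warm the meltwater: 91.29 T; seawater cools: 0.4356×3990×(T − 55.85) = 1738(T − 55.85)
1829.3 T = 97070 − 7294.6 = 89775
T ≈ 49.08 °C. Since T > 0 °C, the all-ice-melts assumption holds.

T_f ≈ 49.1 °C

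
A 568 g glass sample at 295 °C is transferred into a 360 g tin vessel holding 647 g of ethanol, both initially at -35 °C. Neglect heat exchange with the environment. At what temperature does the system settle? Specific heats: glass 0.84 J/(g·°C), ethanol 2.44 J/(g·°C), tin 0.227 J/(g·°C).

Net heat exchanged in the isolated system is zero:
568*0.84*(T − 295) + 647*2.44*(T − (-35)) + 360*0.227*(T − (-35)) = 0
2137.5 T = 82636
T = 82636 / 2137.5 = 38.7 °C

T_f ≈ 38.7 °C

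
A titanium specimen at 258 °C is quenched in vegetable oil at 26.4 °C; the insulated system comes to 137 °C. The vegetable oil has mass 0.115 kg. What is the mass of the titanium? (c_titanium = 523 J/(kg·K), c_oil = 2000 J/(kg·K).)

Let T be the final temperature. ΣQ_i = 0:
m×523×(137 − 258) + 0.115×2000×(137 − 26.4) = 0
-63283 m = -25438
m = -25438/-63283 ≈ 0.402 kg

m ≈ 0.402 kg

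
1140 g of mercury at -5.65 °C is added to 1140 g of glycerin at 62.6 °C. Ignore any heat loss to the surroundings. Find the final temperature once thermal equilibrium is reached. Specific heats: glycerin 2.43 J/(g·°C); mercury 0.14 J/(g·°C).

T_f ≈ 58.9 °C

Heat lost by the glycerin equals heat gained by the mercury:
1140·2.43·(62.6 − T) = 1140·0.14·(T − (-5.65))
2770.2(62.6 − T) = 159.6(T − (-5.65))
2929.8 T = 172513  ⇒  T ≈ 58.88 °C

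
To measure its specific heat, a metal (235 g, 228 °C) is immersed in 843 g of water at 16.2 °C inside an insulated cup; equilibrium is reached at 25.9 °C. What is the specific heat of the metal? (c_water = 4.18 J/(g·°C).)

Heat lost by the metal = heat gained by the water:
235×c×(228 − 25.9) = 843×4.18×(25.9 − 16.2)
47494 c = 34180  ⇒  c ≈ 0.7197 J/(g·°C)

c ≈ 0.72 J/(g·°C)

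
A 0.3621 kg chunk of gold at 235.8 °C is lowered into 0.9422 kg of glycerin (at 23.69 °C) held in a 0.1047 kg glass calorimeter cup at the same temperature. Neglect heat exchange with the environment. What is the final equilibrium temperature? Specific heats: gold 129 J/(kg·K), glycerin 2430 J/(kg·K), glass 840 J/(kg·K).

T_f ≈ 27.8 °C

Net heat exchanged in the isolated system is zero:
0.3621*129*(T − 235.8) + 0.9422*2430*(T − 23.69) + 0.1047*840*(T − 23.69) = 0
46.71(T − 235.8) + 2289.5(T − 23.69) + 87.95(T − 23.69) = 0
2424.2 T = 67337
T = 67337 / 2424.2 = 27.8 °C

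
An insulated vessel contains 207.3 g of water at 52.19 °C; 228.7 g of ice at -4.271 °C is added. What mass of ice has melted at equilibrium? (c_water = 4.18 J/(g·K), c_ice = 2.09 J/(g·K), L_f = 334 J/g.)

m_melted ≈ 129 g

Cooling the water to 0 °C releases 207.3·4.18·52.19 = 45223 J.
Of that, 228.7·2.09·4.271 = 2041.5 J goes to bring the ice to 0 °C, leaving 43182 J.
Fully melting the ice requires m_ice L_f = 228.7·334 = 76386 J.
43182 J < 76386 J, so only part of the ice melts and the system sits at 0 °C.
m_melt = 43182 / L_f = 129.3 g.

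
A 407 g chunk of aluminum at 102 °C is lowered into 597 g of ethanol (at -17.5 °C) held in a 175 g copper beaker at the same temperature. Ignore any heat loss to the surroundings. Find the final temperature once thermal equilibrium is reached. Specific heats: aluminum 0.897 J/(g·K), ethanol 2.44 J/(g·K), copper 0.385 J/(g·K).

T_f ≈ 5.6 °C

Heat gained plus heat lost sum to zero:
407·0.897·(T − 102) + 597·2.44·(T − (-17.5)) + 175·0.385·(T − (-17.5)) = 0
365.08(T − 102) + 1456.7(T − (-17.5)) + 67.38(T − (-17.5)) = 0
1889.1 T = 10567
T ≈ 5.59 °C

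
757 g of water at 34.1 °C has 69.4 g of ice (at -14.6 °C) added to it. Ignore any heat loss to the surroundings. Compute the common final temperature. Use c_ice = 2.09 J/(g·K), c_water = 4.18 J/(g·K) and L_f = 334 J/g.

T_f ≈ 23.9 °C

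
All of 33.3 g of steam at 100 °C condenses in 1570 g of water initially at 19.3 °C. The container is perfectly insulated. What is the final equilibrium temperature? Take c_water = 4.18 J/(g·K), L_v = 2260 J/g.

T_f ≈ 32.2 °C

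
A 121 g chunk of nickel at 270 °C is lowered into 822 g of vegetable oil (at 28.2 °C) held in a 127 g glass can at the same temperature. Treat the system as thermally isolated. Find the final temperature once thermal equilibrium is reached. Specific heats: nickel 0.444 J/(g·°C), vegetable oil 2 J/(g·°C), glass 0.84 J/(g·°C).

T_f ≈ 35.4 °C

T_f is the heat-capacity-weighted average of the initial temperatures:
T_f = (53.72*270 + 1644*28.2 + 106.68*28.2) / (53.72 + 1644 + 106.68)
    = 63875 / 1804.4 ≈ 35.40 °C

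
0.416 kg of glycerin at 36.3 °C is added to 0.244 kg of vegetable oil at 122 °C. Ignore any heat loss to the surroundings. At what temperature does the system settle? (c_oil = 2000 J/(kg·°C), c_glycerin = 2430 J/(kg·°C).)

T_f ≈ 64.2 °C

Setting the total heat transfer to zero:
0.244×2000×(T − 122) + 0.416×2430×(T − 36.3) = 0
(488 + 1010.9) T = 488×122 + 1010.9×36.3
T = 96231/1498.9 ≈ 64.20 °C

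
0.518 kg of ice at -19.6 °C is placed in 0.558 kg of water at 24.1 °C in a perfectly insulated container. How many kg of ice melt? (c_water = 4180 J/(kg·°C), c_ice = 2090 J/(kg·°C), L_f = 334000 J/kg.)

m_melted ≈ 0.105 kg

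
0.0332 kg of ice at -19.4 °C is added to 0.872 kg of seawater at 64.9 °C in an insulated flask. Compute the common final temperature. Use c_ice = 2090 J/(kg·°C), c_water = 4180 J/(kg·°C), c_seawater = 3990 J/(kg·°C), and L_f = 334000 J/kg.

T_f ≈ 59.0 °C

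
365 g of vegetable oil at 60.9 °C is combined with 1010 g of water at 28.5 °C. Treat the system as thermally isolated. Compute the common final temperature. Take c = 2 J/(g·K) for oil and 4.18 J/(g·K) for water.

T_f ≈ 33.3 °C

Energy conservation, ΣQ = 0:
365·2·(T − 60.9) + 1010·4.18·(T − 28.5) = 0
(730 + 4221.8) T = 730·60.9 + 4221.8·28.5
T = 164778 / 4951.8 = 33.3 °C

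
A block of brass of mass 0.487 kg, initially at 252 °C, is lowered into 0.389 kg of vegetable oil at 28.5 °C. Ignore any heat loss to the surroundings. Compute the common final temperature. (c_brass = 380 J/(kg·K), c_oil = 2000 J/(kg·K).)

Heat gained plus heat lost sum to zero:
0.487*380*(T − 252) + 0.389*2000*(T − 28.5) = 0
185.06(T − 252) + 778(T − 28.5) = 0
963.06 T = 68808
T = 68808/963.06 ≈ 71.45 °C

T_f ≈ 71.4 °C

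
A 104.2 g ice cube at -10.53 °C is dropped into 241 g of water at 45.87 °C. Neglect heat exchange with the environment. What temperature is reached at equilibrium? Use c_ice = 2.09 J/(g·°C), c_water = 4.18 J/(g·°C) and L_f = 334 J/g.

Net heat exchanged in the isolated system is zero:
warm ice to 0 °C: 104.2×2.09×(0 − (-10.53)) = 2293.2
  melt ice: 104.2×334 = 34803
  warm the meltwater: 435.56 T
  water cools: 241×4.18×(T − 45.87) = 1007.4(T − 45.87)
1442.9 T = 46209 − 37096 = 9112.5
T ≈ 6.32 °C — above 0 °C, consistent with complete melting.

T_f ≈ 6.3 °C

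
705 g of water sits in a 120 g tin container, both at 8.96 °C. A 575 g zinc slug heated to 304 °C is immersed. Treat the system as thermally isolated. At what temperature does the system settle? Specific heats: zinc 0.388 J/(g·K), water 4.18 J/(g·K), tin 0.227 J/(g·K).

T_f ≈ 29.5 °C

T_f is the heat-capacity-weighted average of the initial temperatures:
T_f = (223.1*304 + 2946.9*8.96 + 27.24*8.96) / (223.1 + 2946.9 + 27.24)
    = 94471 / 3197.2 ≈ 29.55 °C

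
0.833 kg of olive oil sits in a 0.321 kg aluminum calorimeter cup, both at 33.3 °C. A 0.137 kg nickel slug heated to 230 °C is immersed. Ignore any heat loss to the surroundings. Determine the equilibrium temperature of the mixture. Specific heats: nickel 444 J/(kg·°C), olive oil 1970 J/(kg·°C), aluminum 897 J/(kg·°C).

T_f ≈ 39.3 °C

T_f = Σ m_i c_i T_i / Σ m_i c_i:
T_f = (60.83×230 + 1641×33.3 + 287.94×33.3) / (60.83 + 1641 + 287.94)
    = 78224 / 1989.8 ≈ 39.31 °C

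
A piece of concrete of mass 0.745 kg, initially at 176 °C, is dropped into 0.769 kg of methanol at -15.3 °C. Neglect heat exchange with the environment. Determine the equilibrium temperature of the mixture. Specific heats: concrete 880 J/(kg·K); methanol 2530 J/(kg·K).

T_f ≈ 32.9 °C

|Q_concrete| = |Q_methanol|:
0.745×880×(176 − T) = 0.769×2530×(T − (-15.3))
655.6(176 − T) = 1945.6(T − (-15.3))
2601.2 T = 85618  ⇒  T ≈ 32.92 °C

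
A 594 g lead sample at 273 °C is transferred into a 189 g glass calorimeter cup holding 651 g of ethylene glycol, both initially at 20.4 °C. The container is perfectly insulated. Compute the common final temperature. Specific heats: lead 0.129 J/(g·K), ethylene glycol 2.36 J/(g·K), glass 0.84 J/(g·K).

T_f ≈ 31.3 °C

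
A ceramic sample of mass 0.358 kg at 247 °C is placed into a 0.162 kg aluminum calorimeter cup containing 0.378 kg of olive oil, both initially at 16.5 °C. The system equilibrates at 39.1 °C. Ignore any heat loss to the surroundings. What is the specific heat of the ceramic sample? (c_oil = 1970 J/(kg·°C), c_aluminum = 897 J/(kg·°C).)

c ≈ 270 J/(kg·°C)

Energy conservation, ΣQ = 0:
0.358×c×(39.1 − 247) + 0.378×1970×(39.1 − 16.5) + 0.162×897×(39.1 − 16.5) = 0
-74.43 c = -20113
c = -20113/-74.43 ≈ 270.2 J/(kg·°C)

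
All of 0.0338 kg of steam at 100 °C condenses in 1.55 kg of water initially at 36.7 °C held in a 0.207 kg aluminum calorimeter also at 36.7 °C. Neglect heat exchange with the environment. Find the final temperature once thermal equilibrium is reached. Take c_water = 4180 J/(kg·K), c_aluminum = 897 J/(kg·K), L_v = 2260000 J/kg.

T_f ≈ 49.2 °C

Conservation of energy gives ΣQ = 0:
condense steam: −0.0338×2260000 = −76388; condensate cools 100→T: 0.0338×4180×(T − 100) = 141.28(T − 100); original water: 6479(T − 36.7); cup: 185.68(T − 36.7)
6806 T = 76388 + 14128 + 244594 = 335110
T ≈ 49.24 °C — below 100 °C, confirming all the steam condensed.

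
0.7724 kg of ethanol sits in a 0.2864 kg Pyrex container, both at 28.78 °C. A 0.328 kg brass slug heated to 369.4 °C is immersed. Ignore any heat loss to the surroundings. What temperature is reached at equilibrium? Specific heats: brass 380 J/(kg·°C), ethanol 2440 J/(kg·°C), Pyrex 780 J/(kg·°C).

Let T be the final temperature. ΣQ_i = 0:
0.328·380·(T − 369.4) + 0.7724·2440·(T − 28.78) + 0.2864·780·(T − 28.78) = 0
(124.64 + 1884.7 + 223.39) T = 124.64·369.4 + 1884.7·28.78 + 223.39·28.78
T = 106712 / 2232.7 = 47.8 °C

T_f ≈ 47.8 °C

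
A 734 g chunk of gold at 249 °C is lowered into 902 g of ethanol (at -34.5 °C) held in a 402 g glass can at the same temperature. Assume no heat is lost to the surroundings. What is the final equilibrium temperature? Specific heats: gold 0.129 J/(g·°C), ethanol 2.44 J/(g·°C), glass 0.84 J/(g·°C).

T_f ≈ -24.3 °C

Energy conservation, ΣQ = 0:
734*0.129*(T − 249) + 902*2.44*(T − (-34.5)) + 402*0.84*(T − (-34.5)) = 0
94.69(T − 249) + 2200.9(T − (-34.5)) + 337.68(T − (-34.5)) = 0
2633.2 T = -64004
T = -64004 / 2633.2 = -24.3 °C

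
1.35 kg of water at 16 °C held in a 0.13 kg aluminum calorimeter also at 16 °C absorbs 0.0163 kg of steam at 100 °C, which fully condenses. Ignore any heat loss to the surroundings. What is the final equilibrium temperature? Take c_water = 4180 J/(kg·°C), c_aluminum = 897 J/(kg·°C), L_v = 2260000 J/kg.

T_f ≈ 23.3 °C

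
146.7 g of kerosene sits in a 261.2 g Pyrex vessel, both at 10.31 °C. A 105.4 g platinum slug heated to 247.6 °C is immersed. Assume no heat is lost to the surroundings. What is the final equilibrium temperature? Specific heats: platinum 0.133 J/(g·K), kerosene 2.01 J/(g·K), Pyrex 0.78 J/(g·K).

T_f ≈ 16.8 °C

Setting the total heat transfer to zero:
105.4·0.133·(T − 247.6) + 146.7·2.01·(T − 10.31) + 261.2·0.78·(T − 10.31) = 0
14.02(T − 247.6) + 294.87(T − 10.31) + 203.74(T − 10.31) = 0
512.62 T = 8611.5
T ≈ 16.80 °C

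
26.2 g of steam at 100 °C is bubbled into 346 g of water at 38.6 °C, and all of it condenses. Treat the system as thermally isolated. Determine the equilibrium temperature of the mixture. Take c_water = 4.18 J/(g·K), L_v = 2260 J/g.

T_f ≈ 81.0 °C

Sum of m c ΔT and latent-heat terms is zero:
condense steam: −26.2·2260 = −59212
  condensate cools 100→T: 26.2·4.18·(T − 100) = 109.52(T − 100)
  water warms: 346·4.18·(T − 38.6) = 1446.3(T − 38.6)
1555.8 T = 59212 + 10952 + 55826 = 125990
T ≈ 80.98 °C (< 100 °C, so full condensation is consistent).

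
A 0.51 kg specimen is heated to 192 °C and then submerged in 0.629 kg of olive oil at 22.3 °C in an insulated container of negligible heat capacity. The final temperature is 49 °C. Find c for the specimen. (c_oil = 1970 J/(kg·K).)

Conservation of energy gives ΣQ = 0:
0.51·c·(49 − 192) + 0.629·1970·(49 − 22.3) = 0
-72.93 c = -33085
c = -33085/-72.93 ≈ 453.7 J/(kg·K)

c ≈ 454 J/(kg·K)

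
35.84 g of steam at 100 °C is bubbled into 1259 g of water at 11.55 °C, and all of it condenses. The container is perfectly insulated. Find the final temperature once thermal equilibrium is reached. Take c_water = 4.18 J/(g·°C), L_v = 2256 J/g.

T_f ≈ 28.9 °C

Heat gained plus heat lost sum to zero:
condense steam: −35.84·2256 = −80855; condensed water 100 °C→T: 149.81(T − 100); original water: 5262.6(T − 11.55)
5412.4 T = 80855 + 14981 + 60783 = 156619
T ≈ 28.94 °C, under the boiling point, so the assumption holds.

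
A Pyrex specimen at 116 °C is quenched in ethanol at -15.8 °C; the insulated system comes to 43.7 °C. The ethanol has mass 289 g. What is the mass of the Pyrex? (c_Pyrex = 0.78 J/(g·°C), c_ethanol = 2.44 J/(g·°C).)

Heat lost by the Pyrex = heat gained by the ethanol:
m·0.78·(116 − 43.7) = 289·2.44·(43.7 − (-15.8))
56.39 m = 41957  ⇒  m ≈ 744 g

m ≈ 744 g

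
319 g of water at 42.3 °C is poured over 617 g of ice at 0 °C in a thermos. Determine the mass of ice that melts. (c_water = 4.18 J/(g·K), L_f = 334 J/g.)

m_melted ≈ 169 g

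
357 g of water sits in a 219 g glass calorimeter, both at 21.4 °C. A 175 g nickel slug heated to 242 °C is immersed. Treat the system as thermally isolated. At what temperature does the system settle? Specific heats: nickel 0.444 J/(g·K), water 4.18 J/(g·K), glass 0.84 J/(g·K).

Net heat exchanged in the isolated system is zero:
175·0.444·(T − 242) + 357·4.18·(T − 21.4) + 219·0.84·(T − 21.4) = 0
77.7(T − 242) + 1492.3(T − 21.4) + 183.96(T − 21.4) = 0
1753.9 T = 54675
T = 54675/1753.9 ≈ 31.17 °C

T_f ≈ 31.2 °C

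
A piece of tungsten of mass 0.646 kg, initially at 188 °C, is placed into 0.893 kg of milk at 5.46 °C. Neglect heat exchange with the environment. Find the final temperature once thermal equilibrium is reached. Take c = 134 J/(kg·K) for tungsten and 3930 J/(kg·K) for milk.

|Q_tungsten| = |Q_milk|:
0.646×134×(188 − T) = 0.893×3930×(T − 5.46)
86.56(188 − T) = 3509.5(T − 5.46)
3596.1 T = 35436  ⇒  T ≈ 9.85 °C

T_f ≈ 9.9 °C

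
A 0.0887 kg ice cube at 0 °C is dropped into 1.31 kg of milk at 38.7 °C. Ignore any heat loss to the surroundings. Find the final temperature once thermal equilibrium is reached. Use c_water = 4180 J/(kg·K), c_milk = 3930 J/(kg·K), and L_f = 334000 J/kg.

Let T be the final temperature. ΣQ_i = 0:
melt ice: 0.0887·334000 = 29626
  meltwater 0→T: 0.0887·4180·T = 370.77 T
  milk cools: 1.31·3930·(T − 38.7) = 5148.3(T − 38.7)
5519.1 T = 199239 − 29626 = 169613
T ≈ 30.73 °C (positive, so assuming full melt was valid).

T_f ≈ 30.7 °C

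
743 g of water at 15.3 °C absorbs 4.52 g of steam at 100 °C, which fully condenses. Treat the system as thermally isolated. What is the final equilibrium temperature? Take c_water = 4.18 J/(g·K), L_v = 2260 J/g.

Energy balance with sensible and latent terms:
latent heat released on condensation: 4.52·2260 = 10215; condensed water 100 °C→T: 18.89(T − 100); water warms: 743·4.18·(T − 15.3) = 3105.7(T − 15.3)
3124.6 T = 10215 + 1889.4 + 47518 = 59622
T ≈ 19.08 °C (< 100 °C, so full condensation is consistent).

T_f ≈ 19.1 °C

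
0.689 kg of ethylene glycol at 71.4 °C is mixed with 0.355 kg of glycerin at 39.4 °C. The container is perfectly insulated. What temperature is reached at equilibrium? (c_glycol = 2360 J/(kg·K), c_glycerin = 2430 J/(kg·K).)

T_f ≈ 60.3 °C

Taking heat into each body as positive, Σ m c ΔT = 0:
0.689×2360×(T − 71.4) + 0.355×2430×(T − 39.4) = 0
1626(T − 71.4) + 862.65(T − 39.4) = 0
(1626 + 862.65) T = 1626×71.4 + 862.65×39.4
T = 150088/2488.7 ≈ 60.31 °C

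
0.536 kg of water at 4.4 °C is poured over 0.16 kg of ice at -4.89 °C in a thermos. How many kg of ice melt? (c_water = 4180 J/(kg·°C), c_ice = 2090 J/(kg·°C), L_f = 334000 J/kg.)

m_melted ≈ 0.0246 kg

Heat available from the water dropping to 0 °C: 0.536×4180×4.4 = 9858.1 J.
Of that, 0.16×2090×4.89 = 1635.2 J goes to bring the ice to 0 °C, leaving 8222.9 J.
To melt every bit of ice: 0.16×334000 = 53440 J.
That's not enough to melt it all — equilibrium is at 0 °C with ice remaining.
m_melted×334000 = 8222.9  ⇒  m_melted ≈ 0.02462 kg.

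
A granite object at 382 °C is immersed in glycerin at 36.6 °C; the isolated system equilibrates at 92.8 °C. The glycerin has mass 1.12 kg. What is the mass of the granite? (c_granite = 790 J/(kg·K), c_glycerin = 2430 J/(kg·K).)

m ≈ 0.669 kg

|Q_granite| = |Q_glycerin|:
m·790·(382 − 92.8) = 1.12·2430·(92.8 − 36.6)
228468 m = 152954  ⇒  m ≈ 0.6695 kg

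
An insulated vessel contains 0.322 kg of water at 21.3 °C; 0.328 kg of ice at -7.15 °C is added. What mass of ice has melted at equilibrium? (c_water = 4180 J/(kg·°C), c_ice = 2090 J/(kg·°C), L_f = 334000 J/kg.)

m_melted ≈ 0.0712 kg

Water can give up m c ΔT = 0.322·4180·21.3 = 28669 J before reaching 0 °C.
Warming the ice to 0 °C takes 0.328·2090·7.15 = 4901.5 J, leaving 23767 J for melting.
To melt every bit of ice: 0.328·334000 = 109552 J.
That's not enough to melt it all — equilibrium is at 0 °C with ice remaining.
m_melt = 23767 / L_f = 0.07116 kg.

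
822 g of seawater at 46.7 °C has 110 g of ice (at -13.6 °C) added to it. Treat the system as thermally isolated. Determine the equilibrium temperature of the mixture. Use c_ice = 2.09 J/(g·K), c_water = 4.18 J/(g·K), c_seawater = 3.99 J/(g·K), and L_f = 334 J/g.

Setting the total heat transfer to zero:
warm ice to 0 °C: 110×2.09×(0 − (-13.6)) = 3126.6
  fusion: m_ice L_f = 110×334 = 36740
  meltwater 0→T: 110×4.18×T = 459.8 T
  seawater: 3279.8(T − 46.7)
3739.6 T = 153166 − 39867 = 113299
T ≈ 30.30 °C (positive, so assuming full melt was valid).

T_f ≈ 30.3 °C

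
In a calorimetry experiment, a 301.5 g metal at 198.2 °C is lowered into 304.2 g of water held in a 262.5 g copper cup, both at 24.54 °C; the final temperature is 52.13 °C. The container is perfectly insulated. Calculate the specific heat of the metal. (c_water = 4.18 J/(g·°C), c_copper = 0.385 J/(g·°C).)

Setting the total heat transfer to zero:
301.5·c·(52.13 − 198.2) + 304.2·4.18·(52.13 − 24.54) + 262.5·0.385·(52.13 − 24.54) = 0
-44040 c = -37871
c = -37871/-44040 ≈ 0.8599 J/(g·°C)

c ≈ 0.86 J/(g·°C)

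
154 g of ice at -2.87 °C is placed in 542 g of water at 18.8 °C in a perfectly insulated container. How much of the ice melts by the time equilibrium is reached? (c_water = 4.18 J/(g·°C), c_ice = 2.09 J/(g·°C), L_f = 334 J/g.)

m_melted ≈ 125 g

Heat available from the water dropping to 0 °C: 542×4.18×18.8 = 42593 J.
Warming the ice to 0 °C takes 154×2.09×2.87 = 923.74 J, leaving 41669 J for melting.
Fully melting the ice requires m_ice L_f = 154×334 = 51436 J.
41669 J < 51436 J, so only part of the ice melts and the system sits at 0 °C.
m_melted×334 = 41669  ⇒  m_melted ≈ 124.8 g.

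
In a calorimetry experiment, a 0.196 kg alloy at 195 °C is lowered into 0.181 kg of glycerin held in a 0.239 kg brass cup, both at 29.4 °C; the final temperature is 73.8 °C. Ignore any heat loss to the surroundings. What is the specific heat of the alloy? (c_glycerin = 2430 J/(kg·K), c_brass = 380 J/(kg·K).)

c ≈ 992 J/(kg·K)

Conservation of energy gives ΣQ = 0:
0.196×c×(73.8 − 195) + 0.181×2430×(73.8 − 29.4) + 0.239×380×(73.8 − 29.4) = 0
-23.76 c = -23561
c = -23561/-23.76 ≈ 991.8 J/(kg·K)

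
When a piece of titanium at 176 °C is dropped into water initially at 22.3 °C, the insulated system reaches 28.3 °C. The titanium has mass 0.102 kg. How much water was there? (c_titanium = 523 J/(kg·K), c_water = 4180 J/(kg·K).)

m ≈ 0.314 kg

Heat lost by the titanium = heat gained by the water:
0.102·523·(176 − 28.3) = m·4180·(28.3 − 22.3)
25080 m = 7879.2  ⇒  m ≈ 0.3142 kg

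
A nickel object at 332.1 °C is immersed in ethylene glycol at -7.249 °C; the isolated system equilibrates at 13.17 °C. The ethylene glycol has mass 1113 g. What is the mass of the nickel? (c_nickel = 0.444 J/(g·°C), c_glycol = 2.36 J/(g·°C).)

m ≈ 379 g

Energy conservation, ΣQ = 0:
m·0.444·(13.17 − 332.1) + 1113·2.36·(13.17 − (-7.249)) = 0
-141.6 m = -53634
m = -53634/-141.6 ≈ 378.8 g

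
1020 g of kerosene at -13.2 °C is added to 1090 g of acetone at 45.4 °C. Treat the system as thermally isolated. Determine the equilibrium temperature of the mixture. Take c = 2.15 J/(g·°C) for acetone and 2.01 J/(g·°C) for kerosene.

T_f is the heat-capacity-weighted average of the initial temperatures:
T_f = (2343.5×45.4 + 2050.2×(-13.2)) / (2343.5 + 2050.2)
    = 79332 / 4393.7 ≈ 18.06 °C

T_f ≈ 18.1 °C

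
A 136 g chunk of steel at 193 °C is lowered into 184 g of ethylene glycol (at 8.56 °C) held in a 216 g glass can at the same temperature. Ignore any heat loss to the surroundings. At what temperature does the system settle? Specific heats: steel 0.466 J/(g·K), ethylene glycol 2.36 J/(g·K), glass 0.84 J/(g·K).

Taking heat into each body as positive, Σ m c ΔT = 0:
136*0.466*(T − 193) + 184*2.36*(T − 8.56) + 216*0.84*(T − 8.56) = 0
63.38(T − 193) + 434.24(T − 8.56) + 181.44(T − 8.56) = 0
679.06 T = 17502
T = 17502/679.06 ≈ 25.77 °C

T_f ≈ 25.8 °C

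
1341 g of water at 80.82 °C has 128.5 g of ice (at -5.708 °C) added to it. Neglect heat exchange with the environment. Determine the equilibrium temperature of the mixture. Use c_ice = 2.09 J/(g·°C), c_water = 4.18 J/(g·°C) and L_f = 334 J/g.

T_f ≈ 66.5 °C

Energy conservation, ΣQ = 0:
ice -5.708→0 °C: 128.5·2.09·5.708 = 1533; melt ice: 128.5·334 = 42919; warm the meltwater: 537.13 T; water cools: 1341·4.18·(T − 80.82) = 5605.4(T − 80.82)
6142.5 T = 453027 − 44452 = 408575
T ≈ 66.52 °C. Since T > 0 °C, the all-ice-melts assumption holds.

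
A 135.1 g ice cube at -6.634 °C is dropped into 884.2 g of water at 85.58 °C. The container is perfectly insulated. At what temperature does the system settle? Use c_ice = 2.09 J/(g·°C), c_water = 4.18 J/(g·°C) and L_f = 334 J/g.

Net heat exchanged in the isolated system is zero:
ice -6.634→0 °C: 135.1·2.09·6.634 = 1873.2; fusion: m_ice L_f = 135.1·334 = 45123; meltwater 0→T: 135.1·4.18·T = 564.72 T; water cools: 884.2·4.18·(T − 85.58) = 3696(T − 85.58)
4260.7 T = 316300 − 46997 = 269303
T ≈ 63.21 °C — above 0 °C, consistent with complete melting.

T_f ≈ 63.2 °C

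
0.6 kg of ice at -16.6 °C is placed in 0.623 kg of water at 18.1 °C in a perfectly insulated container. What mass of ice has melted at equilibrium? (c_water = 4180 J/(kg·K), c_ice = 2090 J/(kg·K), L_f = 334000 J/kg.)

m_melted ≈ 0.0788 kg

Cooling the water to 0 °C releases 0.623·4180·18.1 = 47135 J.
Warming the ice to 0 °C takes 0.6·2090·16.6 = 20816 J, leaving 26319 J for melting.
Fully melting the ice requires m_ice L_f = 0.6·334000 = 200400 J.
That's not enough to melt it all — equilibrium is at 0 °C with ice remaining.
m_melted·334000 = 26319  ⇒  m_melted ≈ 0.0788 kg.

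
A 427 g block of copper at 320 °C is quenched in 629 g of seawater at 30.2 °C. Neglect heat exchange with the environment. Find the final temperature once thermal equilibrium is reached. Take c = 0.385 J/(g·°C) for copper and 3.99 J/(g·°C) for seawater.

Set heat shed by the hot body equal to heat absorbed by the cold body:
427*0.385*(320 − T) = 629*3.99*(T − 30.2)
164.4(320 − T) = 2509.7(T − 30.2)
2674.1 T = 128400  ⇒  T ≈ 48.02 °C

T_f ≈ 48.0 °C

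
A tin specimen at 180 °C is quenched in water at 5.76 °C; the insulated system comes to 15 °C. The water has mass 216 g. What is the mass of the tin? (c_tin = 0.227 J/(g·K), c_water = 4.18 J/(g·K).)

m ≈ 223 g

|Q_tin| = |Q_water|:
m·0.227·(180 − 15) = 216·4.18·(15 − 5.76)
37.45 m = 8342.6  ⇒  m ≈ 222.7 g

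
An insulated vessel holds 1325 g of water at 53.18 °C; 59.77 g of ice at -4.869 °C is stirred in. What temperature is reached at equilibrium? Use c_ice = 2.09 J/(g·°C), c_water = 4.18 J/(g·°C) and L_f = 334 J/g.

T_f ≈ 47.3 °C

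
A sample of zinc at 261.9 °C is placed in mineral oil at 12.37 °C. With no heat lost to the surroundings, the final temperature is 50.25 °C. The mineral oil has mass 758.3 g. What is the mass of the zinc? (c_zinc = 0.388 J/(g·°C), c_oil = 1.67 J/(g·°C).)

m ≈ 584 g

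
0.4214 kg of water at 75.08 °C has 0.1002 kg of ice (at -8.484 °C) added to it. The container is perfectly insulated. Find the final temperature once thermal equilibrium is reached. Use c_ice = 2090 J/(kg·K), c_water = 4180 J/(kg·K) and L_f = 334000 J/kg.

Energy conservation, ΣQ = 0:
ice -8.484→0 °C: 0.1002×2090×8.484 = 1776.7; melt ice: 0.1002×334000 = 33467; warm the meltwater: 418.84 T; water: 1761.5(T − 75.08)
2180.3 T = 132250 − 35244 = 97006
T ≈ 44.49 °C — above 0 °C, consistent with complete melting.

T_f ≈ 44.5 °C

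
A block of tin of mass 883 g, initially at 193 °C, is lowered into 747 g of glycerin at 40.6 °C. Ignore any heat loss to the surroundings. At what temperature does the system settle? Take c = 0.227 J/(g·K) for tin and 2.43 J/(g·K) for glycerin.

Energy conservation, ΣQ = 0:
883*0.227*(T − 193) + 747*2.43*(T − 40.6) = 0
200.44(T − 193) + 1815.2(T − 40.6) = 0
2015.7 T = 112383
T ≈ 55.76 °C

T_f ≈ 55.8 °C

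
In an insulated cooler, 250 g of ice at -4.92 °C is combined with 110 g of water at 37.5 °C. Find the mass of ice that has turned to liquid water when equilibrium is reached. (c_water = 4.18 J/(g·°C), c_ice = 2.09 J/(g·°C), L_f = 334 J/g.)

Cooling the water to 0 °C releases 110×4.18×37.5 = 17242 J.
Warming the ice to 0 °C takes 250×2.09×4.92 = 2570.7 J, leaving 14672 J for melting.
To melt every bit of ice: 250×334 = 83500 J.
That's not enough to melt it all — equilibrium is at 0 °C with ice remaining.
Mass melted = 14672/334 ≈ 43.93 g.

m_melted ≈ 43.9 g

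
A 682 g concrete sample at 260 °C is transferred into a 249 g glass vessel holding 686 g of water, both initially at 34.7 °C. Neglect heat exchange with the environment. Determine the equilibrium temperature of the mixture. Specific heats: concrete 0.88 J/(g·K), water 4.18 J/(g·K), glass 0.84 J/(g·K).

T_f ≈ 71.5 °C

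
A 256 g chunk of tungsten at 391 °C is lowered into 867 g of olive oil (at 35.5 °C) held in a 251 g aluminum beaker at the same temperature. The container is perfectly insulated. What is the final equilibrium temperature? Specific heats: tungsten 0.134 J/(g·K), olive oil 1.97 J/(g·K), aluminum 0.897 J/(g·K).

T_f ≈ 41.7 °C

Let T be the final temperature. ΣQ_i = 0:
256·0.134·(T − 391) + 867·1.97·(T − 35.5) + 251·0.897·(T − 35.5) = 0
1967.4 T = 82039
T = 82039 / 1967.4 = 41.7 °C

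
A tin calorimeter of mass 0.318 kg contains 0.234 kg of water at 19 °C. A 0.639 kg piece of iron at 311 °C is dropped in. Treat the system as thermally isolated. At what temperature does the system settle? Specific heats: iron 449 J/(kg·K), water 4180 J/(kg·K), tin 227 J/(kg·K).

T_f is the heat-capacity-weighted average of the initial temperatures:
T_f = (286.91·311 + 978.12·19 + 72.19·19) / (286.91 + 978.12 + 72.19)
    = 109185 / 1337.2 ≈ 81.65 °C

T_f ≈ 81.7 °C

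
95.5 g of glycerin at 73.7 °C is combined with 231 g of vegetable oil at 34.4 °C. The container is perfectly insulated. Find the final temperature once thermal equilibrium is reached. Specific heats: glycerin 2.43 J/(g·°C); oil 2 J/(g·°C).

T_f ≈ 47.5 °C

Heat lost by the glycerin equals heat gained by the oil:
95.5×2.43×(73.7 − T) = 231×2×(T − 34.4)
232.07(73.7 − T) = 462(T − 34.4)
694.07 T = 32996  ⇒  T ≈ 47.54 °C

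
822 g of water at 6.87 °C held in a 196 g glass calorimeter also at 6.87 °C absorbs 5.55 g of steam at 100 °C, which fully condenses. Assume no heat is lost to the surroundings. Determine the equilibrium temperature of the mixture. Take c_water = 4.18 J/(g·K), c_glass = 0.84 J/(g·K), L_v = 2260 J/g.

Energy balance with sensible and latent terms:
condense steam: −5.55·2260 = −12543; condensate cools 100→T: 5.55·4.18·(T − 100) = 23.2(T − 100); original water: 3436(T − 6.87); glass cup: 196·0.84·(T − 6.87) = 164.64(T − 6.87)
3623.8 T = 12543 + 2319.9 + 24736 = 39599
T ≈ 10.93 °C (< 100 °C, so full condensation is consistent).

T_f ≈ 10.9 °C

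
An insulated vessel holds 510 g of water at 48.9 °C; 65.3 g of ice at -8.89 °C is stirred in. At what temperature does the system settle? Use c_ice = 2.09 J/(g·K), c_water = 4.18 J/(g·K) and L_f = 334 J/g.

Let T be the final temperature. ΣQ_i = 0:
warm ice to 0 °C: 65.3·2.09·(0 − (-8.89)) = 1213.3
  melt ice: 65.3·334 = 21810
  warm the meltwater: 272.95 T
  water cools: 510·4.18·(T − 48.9) = 2131.8(T − 48.9)
2404.8 T = 104245 − 23023 = 81222
T ≈ 33.78 °C. Since T > 0 °C, the all-ice-melts assumption holds.

T_f ≈ 33.8 °C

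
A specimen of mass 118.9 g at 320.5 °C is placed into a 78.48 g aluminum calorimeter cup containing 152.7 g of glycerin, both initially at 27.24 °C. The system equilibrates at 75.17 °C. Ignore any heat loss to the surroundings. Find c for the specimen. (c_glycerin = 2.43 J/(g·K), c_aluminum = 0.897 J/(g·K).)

Heat gained plus heat lost sum to zero:
118.9·c·(75.17 − 320.5) + 152.7·2.43·(75.17 − 27.24) + 78.48·0.897·(75.17 − 27.24) = 0
-29170 c = -21159
c = -21159/-29170 ≈ 0.7254 J/(g·K)

c ≈ 0.725 J/(g·K)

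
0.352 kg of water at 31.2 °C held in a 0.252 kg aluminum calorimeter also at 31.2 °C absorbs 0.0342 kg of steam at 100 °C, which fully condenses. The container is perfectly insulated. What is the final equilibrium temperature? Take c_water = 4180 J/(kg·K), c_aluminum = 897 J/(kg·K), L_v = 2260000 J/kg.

Heat gained plus heat lost sum to zero:
condense steam: −0.0342·2260000 = −77292; condensed water 100 °C→T: 142.96(T − 100); water warms: 0.352·4180·(T − 31.2) = 1471.4(T − 31.2); cup: 226.04(T − 31.2)
1840.4 T = 77292 + 14296 + 52959 = 144547
T ≈ 78.54 °C — below 100 °C, confirming all the steam condensed.

T_f ≈ 78.5 °C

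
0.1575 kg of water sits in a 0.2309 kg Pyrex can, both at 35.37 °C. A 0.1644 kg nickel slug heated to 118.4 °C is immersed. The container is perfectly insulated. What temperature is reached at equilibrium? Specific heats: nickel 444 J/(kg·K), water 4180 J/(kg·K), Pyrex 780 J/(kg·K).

Energy conservation, ΣQ = 0:
0.1644·444·(T − 118.4) + 0.1575·4180·(T − 35.37) + 0.2309·780·(T − 35.37) = 0
72.99(T − 118.4) + 658.35(T − 35.37) + 180.1(T − 35.37) = 0
(72.99 + 658.35 + 180.1) T = 72.99·118.4 + 658.35·35.37 + 180.1·35.37
T ≈ 42.02 °C

T_f ≈ 42.0 °C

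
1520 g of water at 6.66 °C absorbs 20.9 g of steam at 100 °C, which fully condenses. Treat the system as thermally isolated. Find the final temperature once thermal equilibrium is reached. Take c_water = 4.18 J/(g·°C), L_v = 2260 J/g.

Setting the total heat transfer to zero:
latent heat released on condensation: 20.9·2260 = 47234; condensed water 100 °C→T: 87.36(T − 100); water warms: 1520·4.18·(T − 6.66) = 6353.6(T − 6.66)
6441 T = 47234 + 8736.2 + 42315 = 98285
T ≈ 15.26 °C (< 100 °C, so full condensation is consistent).

T_f ≈ 15.3 °C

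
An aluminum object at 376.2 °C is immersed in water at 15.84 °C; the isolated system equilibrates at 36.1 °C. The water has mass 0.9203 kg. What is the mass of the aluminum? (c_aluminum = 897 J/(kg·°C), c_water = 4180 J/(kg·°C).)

m ≈ 0.255 kg

|Q_aluminum| = |Q_water|:
m×897×(376.2 − 36.1) = 0.9203×4180×(36.1 − 15.84)
305070 m = 77937  ⇒  m ≈ 0.2555 kg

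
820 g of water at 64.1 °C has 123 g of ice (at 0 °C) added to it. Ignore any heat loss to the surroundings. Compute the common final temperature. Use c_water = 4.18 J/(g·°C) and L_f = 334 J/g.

Setting the total heat transfer to zero:
fusion: m_ice L_f = 123×334 = 41082
  warm the meltwater: 514.14 T
  water cools: 820×4.18×(T − 64.1) = 3427.6(T − 64.1)
3941.7 T = 219709 − 41082 = 178627
T ≈ 45.32 °C. Since T > 0 °C, the all-ice-melts assumption holds.

T_f ≈ 45.3 °C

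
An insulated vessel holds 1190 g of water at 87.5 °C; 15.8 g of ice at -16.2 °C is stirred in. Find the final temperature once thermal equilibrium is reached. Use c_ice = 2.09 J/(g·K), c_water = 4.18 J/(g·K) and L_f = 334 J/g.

T_f ≈ 85.2 °C

Sum of m c ΔT and latent-heat terms is zero:
warm ice to 0 °C: 15.8·2.09·(0 − (-16.2)) = 534.96
  melt ice: 15.8·334 = 5277.2
  warm the meltwater: 66.04 T
  water: 4974.2(T − 87.5)
5040.2 T = 435242 − 5812.2 = 429430
T ≈ 85.20 °C (positive, so assuming full melt was valid).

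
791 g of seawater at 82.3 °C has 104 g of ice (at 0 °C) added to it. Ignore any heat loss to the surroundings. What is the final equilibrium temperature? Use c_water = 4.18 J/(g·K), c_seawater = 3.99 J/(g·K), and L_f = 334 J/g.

T_f ≈ 62.7 °C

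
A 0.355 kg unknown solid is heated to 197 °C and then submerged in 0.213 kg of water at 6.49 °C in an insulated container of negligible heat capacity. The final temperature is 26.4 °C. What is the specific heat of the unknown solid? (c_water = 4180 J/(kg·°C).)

Heat gained plus heat lost sum to zero:
0.355·c·(26.4 − 197) + 0.213·4180·(26.4 − 6.49) = 0
-60.56 c = -17727
c = -17727/-60.56 ≈ 292.7 J/(kg·°C)

c ≈ 293 J/(kg·°C)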